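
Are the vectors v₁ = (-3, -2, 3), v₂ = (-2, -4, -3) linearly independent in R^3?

Row-reduce the matrix whose columns are v₁, v₂.
The reduction yields 2 nonzero rows, so the rank is 2.
Since rank = 2 (the number of vectors), the set is linearly independent.

linearly independent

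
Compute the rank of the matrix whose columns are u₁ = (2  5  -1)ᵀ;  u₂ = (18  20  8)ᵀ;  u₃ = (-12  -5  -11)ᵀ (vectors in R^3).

Row-reduce the 3×3 matrix with these as rows.
The echelon form has 2 nonzero rows, so the rank is 2.

2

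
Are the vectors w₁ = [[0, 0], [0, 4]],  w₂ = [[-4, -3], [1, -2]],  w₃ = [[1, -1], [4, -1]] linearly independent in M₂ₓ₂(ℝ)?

Take coordinates with respect to the standard basis {E₁₁, E₁₂, E₂₁, E₂₂}.
Row-reduce the matrix whose columns are w₁, w₂, w₃.
The reduction yields 3 nonzero rows, so the rank is 3.
Since rank = 3 (the number of vectors), the set is linearly independent.

linearly independent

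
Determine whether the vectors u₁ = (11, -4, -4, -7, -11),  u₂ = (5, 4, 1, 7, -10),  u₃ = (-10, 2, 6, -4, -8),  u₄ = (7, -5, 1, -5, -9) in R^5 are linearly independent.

linearly independent

Place the vectors as rows of a 4×5 matrix and reduce to echelon form.
The reduction yields 4 nonzero rows, so the rank is 4.
Since rank = 4 (the number of vectors), the set is linearly independent.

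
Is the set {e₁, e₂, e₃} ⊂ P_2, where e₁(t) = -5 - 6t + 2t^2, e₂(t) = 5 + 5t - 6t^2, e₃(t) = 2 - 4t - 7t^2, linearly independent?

linearly independent

Take coordinates with respect to the standard basis {1, t, t^2}.
The matrix [e₁|e₂|e₃] has determinant 97.
A nonzero determinant means the columns are linearly independent.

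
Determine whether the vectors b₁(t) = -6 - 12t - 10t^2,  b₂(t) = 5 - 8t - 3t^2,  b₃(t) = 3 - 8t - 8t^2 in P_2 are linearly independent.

Take coordinates with respect to the standard basis {1, t, t^2}.
Place the vectors as rows of a 3×3 matrix and reduce to echelon form.
The reduction yields 3 nonzero rows, so the rank is 3.
Since rank = 3 (the number of vectors), the set is linearly independent.

linearly independent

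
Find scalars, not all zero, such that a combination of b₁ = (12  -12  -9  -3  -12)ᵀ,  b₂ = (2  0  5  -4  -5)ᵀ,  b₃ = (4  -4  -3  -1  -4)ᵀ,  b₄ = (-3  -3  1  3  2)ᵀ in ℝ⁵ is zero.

b₁ - 3b₃ = 0

Set up α₁b₁ + … + α₄b₄ = 0 and solve the homogeneous system.
The free variable yields coefficients (1, 0, -3, 0) (any nonzero multiple also works).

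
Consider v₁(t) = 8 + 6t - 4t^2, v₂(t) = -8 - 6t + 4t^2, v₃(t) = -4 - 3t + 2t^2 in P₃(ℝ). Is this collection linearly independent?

Take coordinates with respect to the standard basis {1, t, …, t^3}.
One vector is a scalar multiple of another, so the set is dependent.

linearly dependent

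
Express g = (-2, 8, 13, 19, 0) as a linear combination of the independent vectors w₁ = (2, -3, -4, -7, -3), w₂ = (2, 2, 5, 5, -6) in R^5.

g = -2w₁ + w₂

Since w₁, w₂ are independent, the coefficients expressing g are uniquely determined by a linear system.
Back-substitution yields (α₁, α₂) = (-2, 1).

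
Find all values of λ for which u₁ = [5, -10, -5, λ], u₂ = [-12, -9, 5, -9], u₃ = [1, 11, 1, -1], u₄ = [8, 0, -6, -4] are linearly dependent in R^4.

λ = 0

Place the vectors as rows of a 4×4 matrix; dependence ⇔ determinant zero.
The determinant works out to -226*λ.
Solving -226*λ = 0 yields λ = 0.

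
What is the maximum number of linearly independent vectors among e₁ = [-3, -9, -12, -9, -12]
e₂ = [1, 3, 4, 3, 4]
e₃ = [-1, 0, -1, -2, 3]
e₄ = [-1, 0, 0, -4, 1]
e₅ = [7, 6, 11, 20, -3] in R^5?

3

Put the 5×5 matrix [e₁|e₂|e₃|e₄|e₅] into echelon form.
There are 3 pivot columns, so rank = 3.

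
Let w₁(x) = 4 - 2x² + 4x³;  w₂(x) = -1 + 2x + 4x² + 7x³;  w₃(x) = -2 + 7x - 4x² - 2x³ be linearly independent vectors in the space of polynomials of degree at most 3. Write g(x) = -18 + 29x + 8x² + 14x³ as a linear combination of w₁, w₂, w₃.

Identify each element with its coordinate vector in ℝ⁴ via {1, x, …, x³}.
Set up the augmented matrix [w₁ | w₂ | w₃ | g] and row-reduce.
Row-reducing the augmented matrix gives the unique coefficients (a₁, a₂, a₃) = (-2, 4, 3).

g = -2w₁ + 4w₂ + 3w₃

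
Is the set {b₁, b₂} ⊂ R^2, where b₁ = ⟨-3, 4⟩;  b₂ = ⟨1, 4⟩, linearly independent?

linearly independent

Form the 2×2 matrix with these as columns; its determinant is -16.
A nonzero determinant means the columns are linearly independent.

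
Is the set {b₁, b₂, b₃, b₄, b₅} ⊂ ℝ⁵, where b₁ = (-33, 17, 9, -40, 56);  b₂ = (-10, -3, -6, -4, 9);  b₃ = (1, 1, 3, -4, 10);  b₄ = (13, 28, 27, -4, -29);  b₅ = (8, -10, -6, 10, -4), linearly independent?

Place the vectors as rows of a 5×5 matrix and reduce to echelon form.
The reduction yields 3 nonzero rows, so the rank is 3.
Since rank 3 < 5, the set is linearly dependent.
Indeed b₁ - 5b₂ - 4b₃ - b₄ = 0.

linearly dependent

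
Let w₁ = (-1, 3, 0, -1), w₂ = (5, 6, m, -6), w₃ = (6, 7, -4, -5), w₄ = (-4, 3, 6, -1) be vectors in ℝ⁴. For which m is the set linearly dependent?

m = 5

The set is linearly dependent precisely when det[w₁; w₂; w₃; w₄] = 0.
The determinant works out to 120 - 24*m.
This vanishes exactly when m = 5.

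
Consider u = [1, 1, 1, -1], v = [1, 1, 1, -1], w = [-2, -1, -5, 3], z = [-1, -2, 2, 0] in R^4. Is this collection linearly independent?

Two of the vectors are equal, giving an immediate dependence.

linearly dependent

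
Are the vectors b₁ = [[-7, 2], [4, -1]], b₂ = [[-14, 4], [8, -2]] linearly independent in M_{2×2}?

Write each element as a coordinate vector in ℝ⁴ using {E₁₁, E₁₂, E₂₁, E₂₂}.
Place the vectors as rows of a 2×4 matrix and reduce to echelon form.
The reduction yields 1 nonzero row, so the rank is 1.
Since rank 1 < 2, the set is linearly dependent.

linearly dependent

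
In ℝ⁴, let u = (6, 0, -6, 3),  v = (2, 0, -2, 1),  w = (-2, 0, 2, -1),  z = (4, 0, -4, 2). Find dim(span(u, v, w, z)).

dim = 1

Row-reduce the 4×4 matrix with these as rows.
The echelon form has 1 nonzero row, so the rank is 1.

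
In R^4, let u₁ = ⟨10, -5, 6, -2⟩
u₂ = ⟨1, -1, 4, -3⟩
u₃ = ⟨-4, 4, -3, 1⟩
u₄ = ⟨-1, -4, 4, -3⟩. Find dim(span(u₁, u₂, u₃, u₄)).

Form the matrix with u₁, u₂, u₃, u₄ as columns and reduce.
The echelon form has 3 nonzero rows, so the rank is 3.

dim = 3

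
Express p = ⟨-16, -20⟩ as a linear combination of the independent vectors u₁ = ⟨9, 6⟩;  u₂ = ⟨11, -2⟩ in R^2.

Since u₁, u₂ are independent, the coefficients expressing p are uniquely determined by a linear system.
Back-substitution yields (c₁, c₂) = (-3, 1).

p = -3u₁ + u₂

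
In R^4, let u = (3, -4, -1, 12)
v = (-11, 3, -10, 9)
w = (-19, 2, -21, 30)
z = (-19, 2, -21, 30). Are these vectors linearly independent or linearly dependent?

Row-reduce the matrix whose columns are u, v, w, z.
The reduction yields 2 nonzero rows, so the rank is 2.
Since rank 2 < 4, the set is linearly dependent.
Indeed u + 2v - w = 0.

linearly dependent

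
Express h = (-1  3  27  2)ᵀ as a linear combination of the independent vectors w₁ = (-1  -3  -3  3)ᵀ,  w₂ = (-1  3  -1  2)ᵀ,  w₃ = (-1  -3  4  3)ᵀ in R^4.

h = -4w₁ + w₂ + 4w₃

Write h = a₁w₁ + … + a₃w₃ and equate components.
Back-substitution yields (a₁, a₂, a₃) = (-4, 1, 4).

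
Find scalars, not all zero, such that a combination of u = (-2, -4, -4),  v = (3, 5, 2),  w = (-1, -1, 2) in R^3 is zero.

u + v + w = 0

Solve the homogeneous system with u, v, w as columns by row-reducing the coefficient matrix.
The free variable yields coefficients (1, 1, 1) (any nonzero multiple also works).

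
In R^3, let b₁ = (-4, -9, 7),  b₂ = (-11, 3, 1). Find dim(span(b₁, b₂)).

2

Row-reduce the 2×3 matrix with these as rows.
Exactly 2 pivots survive; hence the rank is 2.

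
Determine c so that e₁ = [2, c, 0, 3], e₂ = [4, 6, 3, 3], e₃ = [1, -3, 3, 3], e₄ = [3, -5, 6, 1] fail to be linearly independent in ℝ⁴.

c = 36/5

Dependence holds iff the 4×4 matrix [e₁ e₂ e₃ e₄] is singular.
Expanding, det = 45*c - 324.
Setting this to zero gives c = 36/5.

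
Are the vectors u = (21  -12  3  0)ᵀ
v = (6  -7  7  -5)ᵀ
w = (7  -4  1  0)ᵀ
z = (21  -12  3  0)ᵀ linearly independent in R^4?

linearly dependent

Place the vectors as rows of a 4×4 matrix and reduce to echelon form.
The reduction yields 2 nonzero rows, so the rank is 2.
Since rank 2 < 4, the set is linearly dependent.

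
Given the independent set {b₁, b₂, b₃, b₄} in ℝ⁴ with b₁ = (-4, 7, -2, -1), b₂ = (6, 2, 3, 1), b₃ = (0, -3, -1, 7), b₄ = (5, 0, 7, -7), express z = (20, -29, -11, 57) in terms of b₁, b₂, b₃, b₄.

Set up the augmented matrix [b₁ | b₂ | b₃ | b₄ | z] and row-reduce.
Back-substitution yields (a₁, …, a₄) = (-4, 4, 3, -4).

z = -4b₁ + 4b₂ + 3b₃ - 4b₄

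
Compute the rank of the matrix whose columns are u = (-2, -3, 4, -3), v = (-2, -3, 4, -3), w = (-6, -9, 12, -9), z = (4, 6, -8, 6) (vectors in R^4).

Row-reduce the 4×4 matrix with these as rows.
There is 1 pivot column, so rank = 1.

1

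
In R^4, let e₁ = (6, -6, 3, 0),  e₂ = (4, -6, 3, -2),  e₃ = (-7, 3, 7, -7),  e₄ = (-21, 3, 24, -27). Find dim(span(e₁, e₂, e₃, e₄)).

Apply Gaussian elimination to the matrix whose rows are e₁, e₂, e₃, e₄.
Exactly 3 pivots survive; hence the rank is 3.

dim = 3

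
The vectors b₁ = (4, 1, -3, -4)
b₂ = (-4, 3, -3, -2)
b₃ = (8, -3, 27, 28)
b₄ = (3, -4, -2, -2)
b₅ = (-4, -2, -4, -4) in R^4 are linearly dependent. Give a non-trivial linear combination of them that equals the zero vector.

3b₁ + 2b₂ + b₃ + 3b₅ = 0

Set up α₁b₁ + … + α₅b₅ = 0 and solve the homogeneous system.
The free variable yields coefficients (3, 2, 1, 0, 3) (any nonzero multiple also works).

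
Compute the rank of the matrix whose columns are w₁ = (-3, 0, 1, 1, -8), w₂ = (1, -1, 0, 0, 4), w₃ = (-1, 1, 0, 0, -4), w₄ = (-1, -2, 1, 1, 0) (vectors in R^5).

Apply Gaussian elimination to the matrix whose rows are w₁, w₂, w₃, w₄.
Reduction leaves 2 leading entries, giving rank 2.

rank 2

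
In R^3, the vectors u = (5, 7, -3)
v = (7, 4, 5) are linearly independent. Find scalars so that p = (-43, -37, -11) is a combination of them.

p = -3u - 4v

Write p = a₁u + a₂v and equate components.
Row-reducing the augmented matrix gives the unique coefficients (a₁, a₂) = (-3, -4).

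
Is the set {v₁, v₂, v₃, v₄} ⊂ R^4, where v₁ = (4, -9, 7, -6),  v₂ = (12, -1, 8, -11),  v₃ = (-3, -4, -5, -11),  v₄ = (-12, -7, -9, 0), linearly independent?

linearly independent

Form the 4×4 matrix with these as columns; its determinant is -1840.
A nonzero determinant means the columns are linearly independent.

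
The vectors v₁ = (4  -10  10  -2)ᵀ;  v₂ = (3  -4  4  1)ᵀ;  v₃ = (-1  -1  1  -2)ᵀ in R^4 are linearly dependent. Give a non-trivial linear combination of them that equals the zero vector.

Set up α₁v₁ + … + α₃v₃ = 0 and solve the homogeneous system.
The free variable yields coefficients (1, -2, -2) (any nonzero multiple also works).

v₁ - 2v₂ - 2v₃ = 0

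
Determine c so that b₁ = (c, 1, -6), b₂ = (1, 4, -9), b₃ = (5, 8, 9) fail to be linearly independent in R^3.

c = -1/6

Place the vectors as rows of a 3×3 matrix; dependence ⇔ determinant zero.
Expanding, det = 108*c + 18.
This vanishes exactly when c = -1/6.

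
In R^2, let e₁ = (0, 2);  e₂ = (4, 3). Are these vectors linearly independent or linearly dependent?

The matrix [e₁|e₂] has determinant -8.
A nonzero determinant means the columns are linearly independent.

linearly independent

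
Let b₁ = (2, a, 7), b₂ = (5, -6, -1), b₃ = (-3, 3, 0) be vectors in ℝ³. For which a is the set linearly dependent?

a = 5

The vectors are dependent exactly when the determinant of the matrix with rows b₁, b₂, b₃ vanishes.
The determinant works out to 3*a - 15.
This vanishes exactly when a = 5.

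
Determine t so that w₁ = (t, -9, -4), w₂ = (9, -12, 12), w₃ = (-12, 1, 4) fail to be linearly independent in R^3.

Place the vectors as rows of a 3×3 matrix; dependence ⇔ determinant zero.
Expanding, det = 2160 - 60*t.
Setting this to zero gives t = 36.

t = 36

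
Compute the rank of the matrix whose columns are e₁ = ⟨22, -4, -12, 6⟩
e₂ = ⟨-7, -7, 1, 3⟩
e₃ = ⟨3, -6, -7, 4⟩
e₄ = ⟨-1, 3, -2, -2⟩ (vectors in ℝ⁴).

Row-reduce the 4×4 matrix with these as rows.
Reduction leaves 3 leading entries, giving rank 3.

rank 3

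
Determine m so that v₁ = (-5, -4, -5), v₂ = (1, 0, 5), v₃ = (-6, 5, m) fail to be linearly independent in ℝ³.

m = -55

Dependence holds iff the 3×3 matrix [v₁ v₂ v₃] is singular.
Expanding, det = 4*m + 220.
This vanishes exactly when m = -55.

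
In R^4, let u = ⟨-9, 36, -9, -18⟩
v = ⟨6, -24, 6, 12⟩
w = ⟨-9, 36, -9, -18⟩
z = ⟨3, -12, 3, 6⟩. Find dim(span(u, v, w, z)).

1

Apply Gaussian elimination to the matrix whose rows are u, v, w, z.
Exactly 1 pivot survives; hence the rank is 1.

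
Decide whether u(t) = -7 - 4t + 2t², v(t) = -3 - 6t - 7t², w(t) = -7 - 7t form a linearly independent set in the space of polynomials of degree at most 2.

linearly independent

Write each element as a coordinate vector in ℝ³ using {1, t, t²}.
The matrix [u|v|w] has determinant 105.
A nonzero determinant means the columns are linearly independent.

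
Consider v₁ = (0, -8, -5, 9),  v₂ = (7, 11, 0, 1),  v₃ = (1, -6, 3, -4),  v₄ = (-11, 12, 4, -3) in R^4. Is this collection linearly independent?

linearly independent

Row-reduce the matrix whose columns are v₁, v₂, v₃, v₄.
The reduction yields 4 nonzero rows, so the rank is 4.
Since rank = 4 (the number of vectors), the set is linearly independent.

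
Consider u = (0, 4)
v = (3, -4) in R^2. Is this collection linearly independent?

The matrix [u|v] has determinant -12.
A nonzero determinant means the columns are linearly independent.

linearly independent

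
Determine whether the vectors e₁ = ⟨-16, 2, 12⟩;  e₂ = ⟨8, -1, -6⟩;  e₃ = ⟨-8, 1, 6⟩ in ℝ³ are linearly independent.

Form the 3×3 matrix with these as columns; its determinant is 0.
A zero determinant means the columns are linearly dependent.
Indeed e₁ + 2e₂ = 0.

linearly dependent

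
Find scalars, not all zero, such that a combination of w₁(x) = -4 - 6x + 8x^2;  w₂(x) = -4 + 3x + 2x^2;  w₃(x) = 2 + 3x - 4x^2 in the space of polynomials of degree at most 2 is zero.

Write each element as a vector in ℝ³ using {1, x, x^2}.
Write the vectors as columns of a matrix and find a nonzero vector in its null space.
A generator of the null space is (1, 0, 2).

w₁ + 2w₃ = 0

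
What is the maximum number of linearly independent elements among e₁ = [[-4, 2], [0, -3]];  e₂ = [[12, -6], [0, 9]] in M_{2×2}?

Pass to coordinate vectors with respect to the basis {E₁₁, E₁₂, E₂₁, E₂₂}.
Form the matrix with e₁, e₂ as columns and reduce.
The echelon form has 1 nonzero row, so the rank is 1.

1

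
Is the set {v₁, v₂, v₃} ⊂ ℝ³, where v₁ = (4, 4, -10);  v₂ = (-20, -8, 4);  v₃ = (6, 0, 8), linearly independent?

linearly dependent

The matrix [v₁|v₂|v₃] has determinant 0.
A zero determinant means the columns are linearly dependent.
Indeed 2v₁ + v₂ + 2v₃ = 0.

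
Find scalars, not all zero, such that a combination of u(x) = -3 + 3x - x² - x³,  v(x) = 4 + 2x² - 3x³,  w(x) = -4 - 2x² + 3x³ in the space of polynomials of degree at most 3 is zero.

v + w = 0

Pass to coordinate vectors relative to the basis {1, x, …, x³}.
Solve the homogeneous system with u, v, w as columns by row-reducing the coefficient matrix.
A generator of the null space is (0, 1, 1).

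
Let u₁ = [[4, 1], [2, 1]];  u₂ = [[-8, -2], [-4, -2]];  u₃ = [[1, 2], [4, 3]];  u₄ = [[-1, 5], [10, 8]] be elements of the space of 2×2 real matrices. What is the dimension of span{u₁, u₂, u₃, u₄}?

dim = 2

Use coordinates relative to {E₁₁, E₁₂, E₂₁, E₂₂}.
Form the matrix with u₁, u₂, u₃, u₄ as columns and reduce.
The echelon form has 2 nonzero rows, so the rank is 2.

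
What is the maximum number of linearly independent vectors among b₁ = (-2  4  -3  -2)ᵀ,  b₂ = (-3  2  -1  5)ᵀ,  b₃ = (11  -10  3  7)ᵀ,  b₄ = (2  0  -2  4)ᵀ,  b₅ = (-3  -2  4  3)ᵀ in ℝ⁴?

Put the 4×5 matrix [b₁|b₂|b₃|b₄|b₅] into echelon form.
Exactly 3 pivots survive; hence the rank is 3.
(With 5 elements in a 4-dimensional space the rank is at most 4.)

3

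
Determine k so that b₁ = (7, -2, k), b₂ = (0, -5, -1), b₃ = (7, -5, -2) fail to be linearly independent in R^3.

Place the vectors as rows of a 3×3 matrix; dependence ⇔ determinant zero.
Expanding, det = 35*k + 49.
Setting this to zero gives k = -7/5.

k = -7/5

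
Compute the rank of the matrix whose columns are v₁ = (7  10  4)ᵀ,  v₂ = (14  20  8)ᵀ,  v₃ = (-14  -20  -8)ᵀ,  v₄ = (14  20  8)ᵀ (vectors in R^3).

rank 1

Form the matrix with v₁, v₂, v₃, v₄ as columns and reduce.
The echelon form has 1 nonzero row, so the rank is 1.
(With 4 elements in a 3-dimensional space the rank is at most 3.)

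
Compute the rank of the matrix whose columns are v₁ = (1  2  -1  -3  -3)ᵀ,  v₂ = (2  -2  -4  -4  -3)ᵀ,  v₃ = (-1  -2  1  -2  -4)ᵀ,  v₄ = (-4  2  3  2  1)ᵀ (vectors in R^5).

rank 4

Apply Gaussian elimination to the matrix whose rows are v₁, v₂, v₃, v₄.
There are 4 pivot columns, so rank = 4.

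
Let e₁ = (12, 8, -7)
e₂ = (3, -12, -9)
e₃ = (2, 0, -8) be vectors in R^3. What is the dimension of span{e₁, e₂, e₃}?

Row-reduce the 3×3 matrix with these as rows.
Exactly 3 pivots survive; hence the rank is 3.

dim = 3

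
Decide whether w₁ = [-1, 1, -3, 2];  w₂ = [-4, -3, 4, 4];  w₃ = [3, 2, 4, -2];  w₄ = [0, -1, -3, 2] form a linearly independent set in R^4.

linearly independent

The matrix [w₁|w₂|w₃|w₄] has determinant 158.
A nonzero determinant means the columns are linearly independent.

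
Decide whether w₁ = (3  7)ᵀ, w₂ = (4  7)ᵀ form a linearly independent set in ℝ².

linearly independent

Place the vectors as rows of a 2×2 matrix and reduce to echelon form.
The reduction yields 2 nonzero rows, so the rank is 2.
Since rank = 2 (the number of vectors), the set is linearly independent.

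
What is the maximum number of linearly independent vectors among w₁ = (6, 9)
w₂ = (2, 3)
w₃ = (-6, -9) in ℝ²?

Put the 2×3 matrix [w₁|w₂|w₃] into echelon form.
There is 1 pivot column, so rank = 1.
(With 3 elements in a 2-dimensional space the rank is at most 2.)

1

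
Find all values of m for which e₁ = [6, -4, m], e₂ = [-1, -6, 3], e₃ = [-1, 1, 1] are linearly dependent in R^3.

Dependence holds iff the 3×3 matrix [e₁ e₂ e₃] is singular.
Expanding, det = -7*m - 46.
Setting this to zero gives m = -46/7.

m = -46/7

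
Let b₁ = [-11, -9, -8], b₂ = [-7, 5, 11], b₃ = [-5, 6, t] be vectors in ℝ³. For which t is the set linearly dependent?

The set is linearly dependent precisely when det[b₁; b₂; b₃] = 0.
The determinant works out to 1357 - 118*t.
Setting this to zero gives t = 23/2.

t = 23/2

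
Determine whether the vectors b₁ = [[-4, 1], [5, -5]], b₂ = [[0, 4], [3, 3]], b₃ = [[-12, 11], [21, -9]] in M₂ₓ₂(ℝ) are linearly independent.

linearly dependent

Take coordinates with respect to the standard basis {E₁₁, E₁₂, E₂₁, E₂₂}.
Place the vectors as rows of a 3×4 matrix and reduce to echelon form.
The reduction yields 2 nonzero rows, so the rank is 2.
Since rank 2 < 3, the set is linearly dependent.
Indeed 3b₁ + 2b₂ - b₃ = 0.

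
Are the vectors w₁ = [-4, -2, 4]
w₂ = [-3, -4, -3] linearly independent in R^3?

Place the vectors as rows of a 2×3 matrix and reduce to echelon form.
The reduction yields 2 nonzero rows, so the rank is 2.
Since rank = 2 (the number of vectors), the set is linearly independent.

linearly independent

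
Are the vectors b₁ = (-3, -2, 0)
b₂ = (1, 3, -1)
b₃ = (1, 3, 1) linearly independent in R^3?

Form the 3×3 matrix with these as columns; its determinant is -14.
A nonzero determinant means the columns are linearly independent.

linearly independent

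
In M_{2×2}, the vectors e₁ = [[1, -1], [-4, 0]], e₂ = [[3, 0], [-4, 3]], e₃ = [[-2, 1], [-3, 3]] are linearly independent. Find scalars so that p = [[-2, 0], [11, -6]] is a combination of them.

p = -e₁ - e₂ - e₃

Identify each element with its coordinate vector in ℝ⁴ via {E₁₁, E₁₂, E₂₁, E₂₂}.
Solve the system with e₁, e₂, e₃ as columns and p as the right-hand side.
Back-substitution yields (a₁, a₂, a₃) = (-1, -1, -1).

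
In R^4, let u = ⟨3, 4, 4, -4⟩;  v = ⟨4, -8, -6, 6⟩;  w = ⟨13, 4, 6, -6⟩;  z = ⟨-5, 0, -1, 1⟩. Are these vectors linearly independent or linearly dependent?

linearly dependent

Form the 4×4 matrix with these as columns; its determinant is 0.
A zero determinant means the columns are linearly dependent.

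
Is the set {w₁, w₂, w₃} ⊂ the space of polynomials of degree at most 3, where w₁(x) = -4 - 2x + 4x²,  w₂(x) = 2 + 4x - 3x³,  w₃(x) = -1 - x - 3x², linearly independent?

linearly independent

Take coordinates with respect to the standard basis {1, x, …, x³}.
Place the vectors as rows of a 3×4 matrix and reduce to echelon form.
The reduction yields 3 nonzero rows, so the rank is 3.
Since rank = 3 (the number of vectors), the set is linearly independent.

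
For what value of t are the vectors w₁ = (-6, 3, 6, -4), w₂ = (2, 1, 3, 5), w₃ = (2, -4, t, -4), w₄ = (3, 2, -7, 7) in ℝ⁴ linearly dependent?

t = -8

The vectors are dependent exactly when the determinant of the matrix with rows w₁, w₂, w₃, w₄ vanishes.
Expanding, det = 17*t + 136.
Setting this to zero gives t = -8.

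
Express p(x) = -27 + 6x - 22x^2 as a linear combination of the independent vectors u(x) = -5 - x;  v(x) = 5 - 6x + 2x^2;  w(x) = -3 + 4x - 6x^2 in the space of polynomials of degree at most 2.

Work in coordinates with respect to the standard basis {1, x, x^2}.
Write p = c₁u + … + c₃w and equate components.
Row-reducing the augmented matrix gives the unique coefficients (c₁, c₂, c₃) = (4, 1, 4).

p = 4u + v + 4w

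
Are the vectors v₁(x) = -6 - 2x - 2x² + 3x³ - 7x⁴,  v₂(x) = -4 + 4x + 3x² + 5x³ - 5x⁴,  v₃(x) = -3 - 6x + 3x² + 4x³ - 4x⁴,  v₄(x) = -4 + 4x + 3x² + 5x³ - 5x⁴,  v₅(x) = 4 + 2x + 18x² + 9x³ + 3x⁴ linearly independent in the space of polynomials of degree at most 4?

Write each element as a coordinate vector in ℝ⁵ using {1, x, …, x⁴}.
Two of the vectors are equal, giving an immediate dependence.

linearly dependent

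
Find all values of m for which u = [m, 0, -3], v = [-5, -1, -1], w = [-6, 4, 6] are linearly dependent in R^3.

Place the vectors as rows of a 3×3 matrix; dependence ⇔ determinant zero.
Cofactor expansion gives det = 78 - 2*m.
This vanishes exactly when m = 39.

m = 39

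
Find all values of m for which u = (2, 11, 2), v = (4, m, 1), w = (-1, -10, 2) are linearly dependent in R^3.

m = 53/2

The vectors are dependent exactly when the determinant of the matrix with rows u, v, w vanishes.
Expanding, det = 6*m - 159.
Setting this to zero gives m = 53/2.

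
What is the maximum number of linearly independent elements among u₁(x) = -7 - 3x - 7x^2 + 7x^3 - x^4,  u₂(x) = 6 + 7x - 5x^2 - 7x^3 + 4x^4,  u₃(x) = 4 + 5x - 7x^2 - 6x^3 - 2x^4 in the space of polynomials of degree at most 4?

3

Pass to coordinate vectors with respect to the basis {1, x, …, x^4}.
Form the matrix with u₁, u₂, u₃ as columns and reduce.
Exactly 3 pivots survive; hence the rank is 3.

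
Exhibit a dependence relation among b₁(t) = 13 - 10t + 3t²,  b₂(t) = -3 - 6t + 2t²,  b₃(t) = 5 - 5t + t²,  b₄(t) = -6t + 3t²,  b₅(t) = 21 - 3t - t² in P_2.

b₁ + b₂ - 2b₃ - b₄ = 0

Take coordinates with respect to {1, t, t²}.
Write the vectors as columns of a matrix and find a nonzero vector in its null space.
One solution (up to scaling) is (1, 1, -2, -1, 0).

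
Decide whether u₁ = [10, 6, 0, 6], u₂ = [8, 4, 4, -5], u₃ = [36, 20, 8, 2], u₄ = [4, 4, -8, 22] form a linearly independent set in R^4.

linearly dependent

Form the 4×4 matrix with these as columns; its determinant is 0.
A zero determinant means the columns are linearly dependent.
Indeed 2u₁ + 2u₂ - u₃ = 0.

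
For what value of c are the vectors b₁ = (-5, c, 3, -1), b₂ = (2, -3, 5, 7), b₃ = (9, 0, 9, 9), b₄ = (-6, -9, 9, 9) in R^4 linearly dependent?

The vectors are dependent exactly when the determinant of the matrix with rows b₁, b₂, b₃, b₄ vanishes.
Cofactor expansion gives det = -270*c - 648.
This vanishes exactly when c = -12/5.

c = -12/5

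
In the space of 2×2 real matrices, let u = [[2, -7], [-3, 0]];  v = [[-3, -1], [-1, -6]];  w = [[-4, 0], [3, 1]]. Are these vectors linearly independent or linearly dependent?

Write each element as a coordinate vector in ℝ⁴ using {E₁₁, E₁₂, E₂₁, E₂₂}.
Place the vectors as rows of a 3×4 matrix and reduce to echelon form.
The reduction yields 3 nonzero rows, so the rank is 3.
Since rank = 3 (the number of vectors), the set is linearly independent.

linearly independent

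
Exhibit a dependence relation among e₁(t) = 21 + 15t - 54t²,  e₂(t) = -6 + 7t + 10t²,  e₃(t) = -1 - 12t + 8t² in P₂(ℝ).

e₁ + 3e₂ + 3e₃ = 0

Take coordinates with respect to {1, t, t²}.
Set up α₁e₁ + … + α₃e₃ = 0 and solve the homogeneous system.
The free variable yields coefficients (1, 3, 3) (any nonzero multiple also works).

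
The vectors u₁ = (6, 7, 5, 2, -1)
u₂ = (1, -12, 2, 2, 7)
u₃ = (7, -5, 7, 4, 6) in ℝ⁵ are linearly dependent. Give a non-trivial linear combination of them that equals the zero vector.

u₁ + u₂ - u₃ = 0

Row-reduce the matrix with u₁, u₂, u₃ as columns; the null space gives the coefficients.
A generator of the null space is (1, 1, -1).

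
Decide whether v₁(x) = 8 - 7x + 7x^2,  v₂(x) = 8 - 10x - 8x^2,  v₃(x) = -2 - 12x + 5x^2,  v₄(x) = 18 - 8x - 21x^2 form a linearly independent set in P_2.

linearly dependent

Take coordinates with respect to the standard basis {1, x, x^2}.
There are 4 vectors in a 3-dimensional space, so they cannot be linearly independent.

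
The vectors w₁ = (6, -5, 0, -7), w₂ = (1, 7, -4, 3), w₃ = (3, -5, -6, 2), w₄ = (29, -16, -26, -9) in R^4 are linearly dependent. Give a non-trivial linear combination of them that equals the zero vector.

3w₁ + 2w₂ + 3w₃ - w₄ = 0

Solve the homogeneous system with w₁, w₂, w₃, w₄ as columns by row-reducing the coefficient matrix.
The free variable yields coefficients (3, 2, 3, -1) (any nonzero multiple also works).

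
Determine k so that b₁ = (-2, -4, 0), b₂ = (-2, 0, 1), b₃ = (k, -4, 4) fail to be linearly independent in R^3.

k = -10

Place the vectors as rows of a 3×3 matrix; dependence ⇔ determinant zero.
Expanding, det = -4*k - 40.
Setting this to zero gives k = -10.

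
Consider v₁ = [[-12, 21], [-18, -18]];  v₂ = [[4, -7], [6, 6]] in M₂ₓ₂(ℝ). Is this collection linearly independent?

Take coordinates with respect to the standard basis {E₁₁, E₁₂, E₂₁, E₂₂}.
One vector is a scalar multiple of another, so the set is dependent.

linearly dependent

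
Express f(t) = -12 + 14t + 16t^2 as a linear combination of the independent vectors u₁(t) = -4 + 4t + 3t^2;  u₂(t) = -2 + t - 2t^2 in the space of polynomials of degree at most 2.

Work in coordinates with respect to the standard basis {1, t, t^2}.
Since u₁, u₂ are independent, the coefficients expressing f are uniquely determined by a linear system.
Row-reducing the augmented matrix gives the unique coefficients (c₁, c₂) = (4, -2).

f = 4u₁ - 2u₂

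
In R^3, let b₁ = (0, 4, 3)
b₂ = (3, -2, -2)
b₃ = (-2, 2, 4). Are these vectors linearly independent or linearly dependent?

linearly independent

Row-reduce the matrix whose columns are b₁, b₂, b₃.
The reduction yields 3 nonzero rows, so the rank is 3.
Since rank = 3 (the number of vectors), the set is linearly independent.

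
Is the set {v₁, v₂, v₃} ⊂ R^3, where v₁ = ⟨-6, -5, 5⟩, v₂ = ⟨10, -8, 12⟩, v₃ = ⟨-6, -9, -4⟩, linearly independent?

Form the 3×3 matrix with these as columns; its determinant is -1370.
A nonzero determinant means the columns are linearly independent.

linearly independent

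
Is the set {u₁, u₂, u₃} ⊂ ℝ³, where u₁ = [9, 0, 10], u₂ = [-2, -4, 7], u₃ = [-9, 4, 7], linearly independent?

Form the 3×3 matrix with these as columns; its determinant is -944.
A nonzero determinant means the columns are linearly independent.

linearly independent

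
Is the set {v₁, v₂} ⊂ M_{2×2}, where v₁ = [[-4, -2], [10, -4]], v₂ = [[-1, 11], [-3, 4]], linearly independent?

Take coordinates with respect to the standard basis {E₁₁, E₁₂, E₂₁, E₂₂}.
Place the vectors as rows of a 2×4 matrix and reduce to echelon form.
The reduction yields 2 nonzero rows, so the rank is 2.
Since rank = 2 (the number of vectors), the set is linearly independent.

linearly independent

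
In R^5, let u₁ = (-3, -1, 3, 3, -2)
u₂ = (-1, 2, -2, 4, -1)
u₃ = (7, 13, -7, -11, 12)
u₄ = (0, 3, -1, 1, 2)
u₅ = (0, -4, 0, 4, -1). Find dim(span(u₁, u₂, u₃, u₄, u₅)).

4

Apply Gaussian elimination to the matrix whose rows are u₁, u₂, u₃, u₄, u₅.
The echelon form has 4 nonzero rows, so the rank is 4.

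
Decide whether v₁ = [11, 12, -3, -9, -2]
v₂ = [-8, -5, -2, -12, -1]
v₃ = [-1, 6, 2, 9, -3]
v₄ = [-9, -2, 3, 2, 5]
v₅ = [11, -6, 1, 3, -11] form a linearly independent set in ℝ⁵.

The matrix [v₁|v₂|v₃|v₄|v₅] has determinant 74083.
A nonzero determinant means the columns are linearly independent.

linearly independent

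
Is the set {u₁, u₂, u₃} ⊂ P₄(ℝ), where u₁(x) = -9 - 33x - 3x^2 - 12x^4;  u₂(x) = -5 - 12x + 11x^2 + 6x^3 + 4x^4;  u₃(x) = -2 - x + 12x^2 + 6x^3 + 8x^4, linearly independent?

Take coordinates with respect to the standard basis {1, x, …, x^4}.
Row-reduce the matrix whose columns are u₁, u₂, u₃.
The reduction yields 2 nonzero rows, so the rank is 2.
Since rank 2 < 3, the set is linearly dependent.
Indeed u₁ - 3u₂ + 3u₃ = 0.

linearly dependent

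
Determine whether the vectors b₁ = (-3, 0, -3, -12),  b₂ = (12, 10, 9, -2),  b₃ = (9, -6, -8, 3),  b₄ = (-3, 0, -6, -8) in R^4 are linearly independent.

linearly independent

Row-reduce the matrix whose columns are b₁, b₂, b₃, b₄.
The reduction yields 4 nonzero rows, so the rank is 4.
Since rank = 4 (the number of vectors), the set is linearly independent.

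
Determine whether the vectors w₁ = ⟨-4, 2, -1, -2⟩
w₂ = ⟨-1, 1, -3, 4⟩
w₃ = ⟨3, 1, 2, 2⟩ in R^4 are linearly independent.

linearly independent

Place the vectors as rows of a 3×4 matrix and reduce to echelon form.
The reduction yields 3 nonzero rows, so the rank is 3.
Since rank = 3 (the number of vectors), the set is linearly independent.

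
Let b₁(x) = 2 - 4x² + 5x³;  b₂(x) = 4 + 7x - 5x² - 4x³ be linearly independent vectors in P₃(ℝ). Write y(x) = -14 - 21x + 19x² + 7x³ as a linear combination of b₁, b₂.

Take coordinate vectors relative to {1, x, …, x³}.
Write y = a₁b₁ + a₂b₂ and equate components.
The system has the unique solution (a₁, a₂) = (-1, -3).

y = -b₁ - 3b₂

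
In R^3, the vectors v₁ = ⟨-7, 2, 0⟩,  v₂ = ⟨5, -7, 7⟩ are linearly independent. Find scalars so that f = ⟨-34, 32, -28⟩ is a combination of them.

f = 2v₁ - 4v₂

Since v₁, v₂ are independent, the coefficients expressing f are uniquely determined by a linear system.
The system has the unique solution (c₁, c₂) = (2, -4).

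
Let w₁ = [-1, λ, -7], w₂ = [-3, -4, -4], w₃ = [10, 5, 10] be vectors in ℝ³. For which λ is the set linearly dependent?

Dependence holds iff the 3×3 matrix [w₁ w₂ w₃] is singular.
The determinant works out to -10*λ - 155.
Solving -10*λ - 155 = 0 yields λ = -31/2.

λ = -31/2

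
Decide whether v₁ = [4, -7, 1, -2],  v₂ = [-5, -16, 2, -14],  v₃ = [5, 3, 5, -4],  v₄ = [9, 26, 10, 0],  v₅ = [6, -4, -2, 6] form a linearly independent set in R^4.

linearly dependent

There are 5 vectors in a 4-dimensional space, so they cannot be linearly independent.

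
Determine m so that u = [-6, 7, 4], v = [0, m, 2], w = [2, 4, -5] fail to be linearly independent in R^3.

m = -38/11

Place the vectors as rows of a 3×3 matrix; dependence ⇔ determinant zero.
The determinant works out to 22*m + 76.
This vanishes exactly when m = -38/11.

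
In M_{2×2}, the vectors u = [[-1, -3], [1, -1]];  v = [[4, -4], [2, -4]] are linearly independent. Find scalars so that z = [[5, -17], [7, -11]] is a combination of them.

Work in coordinates with respect to the standard basis {E₁₁, E₁₂, E₂₁, E₂₂}.
Solve the system with u, v as columns and z as the right-hand side.
Back-substitution yields (α₁, α₂) = (3, 2).

z = 3u + 2v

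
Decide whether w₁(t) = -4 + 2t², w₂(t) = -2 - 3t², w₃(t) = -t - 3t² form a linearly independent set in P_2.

Write each element as a coordinate vector in ℝ³ using {1, t, t²}.
Row-reduce the matrix whose columns are w₁, w₂, w₃.
The reduction yields 3 nonzero rows, so the rank is 3.
Since rank = 3 (the number of vectors), the set is linearly independent.

linearly independent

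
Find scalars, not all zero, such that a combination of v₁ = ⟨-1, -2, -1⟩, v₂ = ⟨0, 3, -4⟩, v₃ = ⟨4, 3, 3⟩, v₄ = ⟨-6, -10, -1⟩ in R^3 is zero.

Solve the homogeneous system with v₁, v₂, v₃, v₄ as columns by row-reducing the coefficient matrix.
One solution (up to scaling) is (2, -1, -1, -1).

2v₁ - v₂ - v₃ - v₄ = 0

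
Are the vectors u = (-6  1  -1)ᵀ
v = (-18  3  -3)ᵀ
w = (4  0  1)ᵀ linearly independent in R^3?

linearly dependent

Row-reduce the matrix whose columns are u, v, w.
The reduction yields 2 nonzero rows, so the rank is 2.
Since rank 2 < 3, the set is linearly dependent.
Indeed 3u - v = 0.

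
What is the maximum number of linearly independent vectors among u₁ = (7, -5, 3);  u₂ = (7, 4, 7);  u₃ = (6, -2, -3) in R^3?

Apply Gaussian elimination to the matrix whose rows are u₁, u₂, u₃.
Reduction leaves 3 leading entries, giving rank 3.

3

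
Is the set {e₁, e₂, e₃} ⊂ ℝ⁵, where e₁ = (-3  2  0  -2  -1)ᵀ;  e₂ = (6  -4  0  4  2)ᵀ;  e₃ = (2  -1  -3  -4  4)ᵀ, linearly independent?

Place the vectors as rows of a 3×5 matrix and reduce to echelon form.
The reduction yields 2 nonzero rows, so the rank is 2.
Since rank 2 < 3, the set is linearly dependent.
Indeed 2e₁ + e₂ = 0.

linearly dependent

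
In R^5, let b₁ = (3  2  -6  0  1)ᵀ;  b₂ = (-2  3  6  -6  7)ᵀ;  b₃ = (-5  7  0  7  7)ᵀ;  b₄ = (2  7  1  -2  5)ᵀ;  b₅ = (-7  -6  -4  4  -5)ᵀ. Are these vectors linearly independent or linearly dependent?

linearly independent

The matrix [b₁|b₂|b₃|b₄|b₅] has determinant 12260.
A nonzero determinant means the columns are linearly independent.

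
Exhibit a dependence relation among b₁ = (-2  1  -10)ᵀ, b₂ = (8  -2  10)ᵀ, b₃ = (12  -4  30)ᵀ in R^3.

Set up α₁b₁ + … + α₃b₃ = 0 and solve the homogeneous system.
A generator of the null space is (2, -1, 1).

2b₁ - b₂ + b₃ = 0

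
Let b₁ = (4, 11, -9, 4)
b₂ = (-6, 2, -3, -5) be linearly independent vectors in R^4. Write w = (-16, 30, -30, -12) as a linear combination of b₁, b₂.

w = 2b₁ + 4b₂

Since b₁, b₂ are independent, the coefficients expressing w are uniquely determined by a linear system.
Row-reducing the augmented matrix gives the unique coefficients (α₁, α₂) = (2, 4).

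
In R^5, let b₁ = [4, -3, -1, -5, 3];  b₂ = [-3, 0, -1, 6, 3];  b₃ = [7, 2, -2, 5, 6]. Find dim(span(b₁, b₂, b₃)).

3

Row-reduce the 3×5 matrix with these as rows.
The echelon form has 3 nonzero rows, so the rank is 3.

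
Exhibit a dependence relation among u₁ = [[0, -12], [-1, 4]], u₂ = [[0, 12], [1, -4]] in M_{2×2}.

u₁ + u₂ = 0

Write each element as a vector in ℝ⁴ using {E₁₁, E₁₂, E₂₁, E₂₂}.
Row-reduce the matrix with u₁, u₂ as columns; the null space gives the coefficients.
The free variable yields coefficients (1, 1) (any nonzero multiple also works).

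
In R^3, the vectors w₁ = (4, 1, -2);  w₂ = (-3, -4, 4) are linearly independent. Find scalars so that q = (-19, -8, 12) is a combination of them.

Since w₁, w₂ are independent, the coefficients expressing q are uniquely determined by a linear system.
Row-reducing the augmented matrix gives the unique coefficients (c₁, c₂) = (-4, 1).

q = -4w₁ + w₂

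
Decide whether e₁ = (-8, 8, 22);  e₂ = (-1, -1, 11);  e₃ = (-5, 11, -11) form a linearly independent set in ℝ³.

linearly dependent

The matrix [e₁|e₂|e₃] has determinant 0.
A zero determinant means the columns are linearly dependent.
Indeed e₁ - 3e₂ - e₃ = 0.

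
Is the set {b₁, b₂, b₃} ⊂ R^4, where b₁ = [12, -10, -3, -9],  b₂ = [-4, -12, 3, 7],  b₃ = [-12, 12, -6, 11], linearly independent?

Place the vectors as rows of a 3×4 matrix and reduce to echelon form.
The reduction yields 3 nonzero rows, so the rank is 3.
Since rank = 3 (the number of vectors), the set is linearly independent.

linearly independent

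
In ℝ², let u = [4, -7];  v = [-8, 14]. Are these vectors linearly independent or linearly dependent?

linearly dependent

Place the vectors as rows of a 2×2 matrix and reduce to echelon form.
The reduction yields 1 nonzero row, so the rank is 1.
Since rank 1 < 2, the set is linearly dependent.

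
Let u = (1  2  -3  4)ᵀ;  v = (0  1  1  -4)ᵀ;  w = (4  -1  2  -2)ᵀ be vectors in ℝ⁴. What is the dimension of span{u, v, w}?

Row-reduce the 3×4 matrix with these as rows.
The echelon form has 3 nonzero rows, so the rank is 3.

3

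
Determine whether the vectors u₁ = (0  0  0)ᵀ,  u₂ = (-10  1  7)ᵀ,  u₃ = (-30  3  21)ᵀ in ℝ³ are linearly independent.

One of the vectors is the zero vector, so the set is linearly dependent.

linearly dependent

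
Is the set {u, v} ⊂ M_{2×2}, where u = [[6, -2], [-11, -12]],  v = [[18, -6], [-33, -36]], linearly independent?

linearly dependent

Take coordinates with respect to the standard basis {E₁₁, E₁₂, E₂₁, E₂₂}.
One vector is a scalar multiple of another, so the set is dependent.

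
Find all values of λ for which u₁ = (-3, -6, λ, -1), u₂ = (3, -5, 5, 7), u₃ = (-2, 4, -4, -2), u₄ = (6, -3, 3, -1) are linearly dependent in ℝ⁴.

Place the vectors as rows of a 4×4 matrix; dependence ⇔ determinant zero.
The determinant works out to 516 - 86*λ.
This vanishes exactly when λ = 6.

λ = 6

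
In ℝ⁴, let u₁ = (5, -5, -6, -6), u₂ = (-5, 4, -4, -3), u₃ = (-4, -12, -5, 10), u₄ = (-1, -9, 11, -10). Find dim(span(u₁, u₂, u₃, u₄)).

Form the matrix with u₁, u₂, u₃, u₄ as columns and reduce.
Reduction leaves 4 leading entries, giving rank 4.

dim = 4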